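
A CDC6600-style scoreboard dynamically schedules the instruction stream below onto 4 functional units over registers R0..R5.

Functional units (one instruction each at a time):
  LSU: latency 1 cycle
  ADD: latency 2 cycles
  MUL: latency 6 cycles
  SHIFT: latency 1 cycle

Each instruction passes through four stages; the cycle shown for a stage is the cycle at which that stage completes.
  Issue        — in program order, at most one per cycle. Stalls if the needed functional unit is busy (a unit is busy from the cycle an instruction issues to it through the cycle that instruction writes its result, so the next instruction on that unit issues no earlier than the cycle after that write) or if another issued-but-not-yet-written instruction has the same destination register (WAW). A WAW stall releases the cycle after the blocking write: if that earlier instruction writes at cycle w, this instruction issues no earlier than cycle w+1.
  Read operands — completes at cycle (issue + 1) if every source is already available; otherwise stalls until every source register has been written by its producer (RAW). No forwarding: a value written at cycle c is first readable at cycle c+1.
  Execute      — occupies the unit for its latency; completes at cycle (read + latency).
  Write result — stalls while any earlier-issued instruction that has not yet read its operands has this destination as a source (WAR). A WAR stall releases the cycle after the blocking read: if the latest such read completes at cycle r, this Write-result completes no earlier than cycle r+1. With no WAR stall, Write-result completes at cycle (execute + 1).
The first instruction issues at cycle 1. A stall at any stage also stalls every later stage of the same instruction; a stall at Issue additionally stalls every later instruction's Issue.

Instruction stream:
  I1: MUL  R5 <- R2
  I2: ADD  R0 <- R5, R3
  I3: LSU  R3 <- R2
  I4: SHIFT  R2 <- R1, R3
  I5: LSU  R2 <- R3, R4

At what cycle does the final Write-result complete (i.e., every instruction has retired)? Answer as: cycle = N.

[1] I1 dispatched to MUL
[2] I1 operands ready; I2 dispatched to ADD
[3] I3 dispatched to LSU
[4] I3 operands ready; I4 dispatched to SHIFT
[5] I3 complete
[8] I1 complete
[9] R5←I1
[10] I2 operands ready
[11] R3←I3
[12] I2 complete; I4 operands ready
[13] R0←I2; I4 complete
[14] R2←I4
[15] I5 dispatched to LSU
[16] I5 operands ready
[17] I5 complete
[18] R2←I5

cycle = 18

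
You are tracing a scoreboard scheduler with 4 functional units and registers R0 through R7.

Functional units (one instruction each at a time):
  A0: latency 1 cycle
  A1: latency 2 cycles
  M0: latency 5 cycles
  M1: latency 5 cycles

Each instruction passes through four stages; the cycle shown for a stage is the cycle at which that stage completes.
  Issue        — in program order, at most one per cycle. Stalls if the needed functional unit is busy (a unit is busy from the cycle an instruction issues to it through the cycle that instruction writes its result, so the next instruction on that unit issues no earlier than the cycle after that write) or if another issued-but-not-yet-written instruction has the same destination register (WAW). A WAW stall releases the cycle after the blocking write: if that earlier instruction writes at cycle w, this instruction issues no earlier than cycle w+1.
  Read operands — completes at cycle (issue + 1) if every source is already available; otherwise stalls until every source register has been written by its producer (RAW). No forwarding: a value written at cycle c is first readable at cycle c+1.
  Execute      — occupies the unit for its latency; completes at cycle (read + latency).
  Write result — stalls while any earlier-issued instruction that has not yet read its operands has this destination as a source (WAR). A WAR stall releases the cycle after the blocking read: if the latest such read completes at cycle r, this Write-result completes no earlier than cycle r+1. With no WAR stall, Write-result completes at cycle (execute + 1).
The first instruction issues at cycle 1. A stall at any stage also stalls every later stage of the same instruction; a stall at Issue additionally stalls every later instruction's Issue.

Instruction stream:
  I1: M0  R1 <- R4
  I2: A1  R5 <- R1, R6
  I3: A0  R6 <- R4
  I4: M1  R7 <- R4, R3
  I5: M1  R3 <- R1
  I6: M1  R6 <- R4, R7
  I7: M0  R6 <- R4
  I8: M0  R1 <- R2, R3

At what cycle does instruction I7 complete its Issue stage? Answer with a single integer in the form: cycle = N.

I1: IS=1 RO=2 EX=7 WR=8
I2: IS=2 RO=9 EX=11 WR=12  [RAW R1: wait I1 write@8]
I3: IS=3 RO=4 EX=5 WR=10  [WAR R6: wait I2 read@9]
I4: IS=4 RO=5 EX=10 WR=11
I5: IS=12 RO=13 EX=18 WR=19  [struct: M1 busy until I4 writes@11]
I6: IS=20 RO=21 EX=26 WR=27  [struct: M1 busy until I5 writes@19]
I7: IS=28 RO=29 EX=34 WR=35  [WAW R6: wait I6 write@27]
I8: IS=36 RO=37 EX=42 WR=43  [struct: M0 busy until I7 writes@35]

cycle = 28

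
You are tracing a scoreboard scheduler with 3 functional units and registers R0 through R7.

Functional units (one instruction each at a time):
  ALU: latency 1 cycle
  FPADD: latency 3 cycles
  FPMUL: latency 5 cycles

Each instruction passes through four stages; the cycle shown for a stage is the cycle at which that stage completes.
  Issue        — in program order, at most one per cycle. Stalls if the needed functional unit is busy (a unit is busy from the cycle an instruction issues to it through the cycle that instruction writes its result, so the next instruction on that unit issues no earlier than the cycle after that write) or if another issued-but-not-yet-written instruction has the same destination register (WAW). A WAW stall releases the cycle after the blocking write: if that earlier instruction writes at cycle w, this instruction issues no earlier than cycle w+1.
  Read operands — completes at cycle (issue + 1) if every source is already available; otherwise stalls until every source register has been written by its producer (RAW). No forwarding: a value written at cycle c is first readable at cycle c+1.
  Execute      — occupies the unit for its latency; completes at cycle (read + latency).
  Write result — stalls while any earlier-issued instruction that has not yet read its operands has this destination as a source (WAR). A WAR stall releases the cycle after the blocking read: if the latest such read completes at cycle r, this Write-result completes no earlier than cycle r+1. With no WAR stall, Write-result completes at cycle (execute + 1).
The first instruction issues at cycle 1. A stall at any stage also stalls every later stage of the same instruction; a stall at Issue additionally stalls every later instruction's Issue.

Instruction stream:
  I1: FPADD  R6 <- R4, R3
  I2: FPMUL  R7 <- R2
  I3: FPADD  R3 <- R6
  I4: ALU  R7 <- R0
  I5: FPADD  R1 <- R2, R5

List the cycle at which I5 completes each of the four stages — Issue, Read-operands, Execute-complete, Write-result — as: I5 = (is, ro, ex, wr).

I5 = (13, 14, 17, 18)

1) issue 1, read 2, done 5, write 6
2) issue 2, read 3, done 8, write 9
3) issue 7, read 8, done 11, write 12  <struct: FPADD busy until I1 writes@6>
4) issue 10, read 11, done 12, write 13  <WAW R7: wait I2 write@9>
5) issue 13, read 14, done 17, write 18  <struct: FPADD busy until I3 writes@12>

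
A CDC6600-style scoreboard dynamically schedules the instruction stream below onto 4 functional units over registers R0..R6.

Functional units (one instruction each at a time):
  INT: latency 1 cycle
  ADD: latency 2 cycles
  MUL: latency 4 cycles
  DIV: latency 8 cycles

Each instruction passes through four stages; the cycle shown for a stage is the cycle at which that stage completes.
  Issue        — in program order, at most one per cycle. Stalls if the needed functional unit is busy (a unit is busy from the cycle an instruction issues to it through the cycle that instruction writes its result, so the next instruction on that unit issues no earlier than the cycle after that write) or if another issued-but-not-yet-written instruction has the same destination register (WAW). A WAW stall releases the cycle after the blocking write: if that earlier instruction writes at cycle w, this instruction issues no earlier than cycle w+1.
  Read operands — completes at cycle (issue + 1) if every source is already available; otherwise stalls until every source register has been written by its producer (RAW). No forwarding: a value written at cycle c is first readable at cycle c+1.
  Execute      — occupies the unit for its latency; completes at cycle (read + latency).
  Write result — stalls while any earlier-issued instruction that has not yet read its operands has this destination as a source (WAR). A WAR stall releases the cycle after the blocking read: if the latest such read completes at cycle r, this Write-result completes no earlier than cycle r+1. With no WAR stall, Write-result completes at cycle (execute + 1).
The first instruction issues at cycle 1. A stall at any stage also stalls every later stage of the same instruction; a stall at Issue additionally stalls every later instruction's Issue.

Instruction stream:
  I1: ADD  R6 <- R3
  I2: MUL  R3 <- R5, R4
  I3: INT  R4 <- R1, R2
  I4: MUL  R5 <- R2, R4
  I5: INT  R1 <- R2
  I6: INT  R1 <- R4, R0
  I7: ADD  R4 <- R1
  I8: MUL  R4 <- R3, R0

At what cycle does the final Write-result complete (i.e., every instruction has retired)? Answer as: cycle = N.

I1  is:1  ro:2  ex:4  wr:5
I2  is:2  ro:3  ex:7  wr:8
I3  is:3  ro:4  ex:5  wr:6
I4  is:9  ro:10  ex:14  wr:15  — struct: MUL busy until I2 writes@8
I5  is:10  ro:11  ex:12  wr:13
I6  is:14  ro:15  ex:16  wr:17  — struct: INT busy until I5 writes@13
I7  is:15  ro:18  ex:20  wr:21  — RAW R1: wait I6 write@17
I8  is:22  ro:23  ex:27  wr:28  — WAW R4: wait I7 write@21

cycle = 28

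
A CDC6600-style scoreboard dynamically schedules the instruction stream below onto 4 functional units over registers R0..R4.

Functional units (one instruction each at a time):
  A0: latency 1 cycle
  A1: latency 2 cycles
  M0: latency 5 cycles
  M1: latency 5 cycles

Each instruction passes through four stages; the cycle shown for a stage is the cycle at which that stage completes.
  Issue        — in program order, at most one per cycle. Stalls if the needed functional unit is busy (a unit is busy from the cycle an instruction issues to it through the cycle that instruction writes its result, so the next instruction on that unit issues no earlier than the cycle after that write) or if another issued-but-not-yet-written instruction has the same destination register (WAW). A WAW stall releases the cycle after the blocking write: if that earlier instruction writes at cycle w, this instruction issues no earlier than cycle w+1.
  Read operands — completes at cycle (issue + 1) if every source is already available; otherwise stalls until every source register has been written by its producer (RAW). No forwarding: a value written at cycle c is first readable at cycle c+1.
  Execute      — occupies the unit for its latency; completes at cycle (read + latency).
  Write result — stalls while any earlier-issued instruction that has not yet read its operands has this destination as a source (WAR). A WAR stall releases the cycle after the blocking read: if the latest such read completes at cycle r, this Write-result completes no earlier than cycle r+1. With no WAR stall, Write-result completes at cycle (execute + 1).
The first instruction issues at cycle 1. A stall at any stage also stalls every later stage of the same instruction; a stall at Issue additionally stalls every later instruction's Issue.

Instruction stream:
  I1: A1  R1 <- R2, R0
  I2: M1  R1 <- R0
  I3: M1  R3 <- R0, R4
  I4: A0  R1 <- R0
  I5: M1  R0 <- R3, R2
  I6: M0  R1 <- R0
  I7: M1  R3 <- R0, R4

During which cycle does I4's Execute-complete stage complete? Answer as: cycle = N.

I1: IS=1 RO=2 EX=4 WR=5
I2: IS=6 RO=7 EX=12 WR=13  [WAW R1: wait I1 write@5]
I3: IS=14 RO=15 EX=20 WR=21  [struct: M1 busy until I2 writes@13]
I4: IS=15 RO=16 EX=17 WR=18
I5: IS=22 RO=23 EX=28 WR=29  [struct: M1 busy until I3 writes@21]
I6: IS=23 RO=30 EX=35 WR=36  [RAW R0: wait I5 write@29]
I7: IS=30 RO=31 EX=36 WR=37  [struct: M1 busy until I5 writes@29]

cycle = 17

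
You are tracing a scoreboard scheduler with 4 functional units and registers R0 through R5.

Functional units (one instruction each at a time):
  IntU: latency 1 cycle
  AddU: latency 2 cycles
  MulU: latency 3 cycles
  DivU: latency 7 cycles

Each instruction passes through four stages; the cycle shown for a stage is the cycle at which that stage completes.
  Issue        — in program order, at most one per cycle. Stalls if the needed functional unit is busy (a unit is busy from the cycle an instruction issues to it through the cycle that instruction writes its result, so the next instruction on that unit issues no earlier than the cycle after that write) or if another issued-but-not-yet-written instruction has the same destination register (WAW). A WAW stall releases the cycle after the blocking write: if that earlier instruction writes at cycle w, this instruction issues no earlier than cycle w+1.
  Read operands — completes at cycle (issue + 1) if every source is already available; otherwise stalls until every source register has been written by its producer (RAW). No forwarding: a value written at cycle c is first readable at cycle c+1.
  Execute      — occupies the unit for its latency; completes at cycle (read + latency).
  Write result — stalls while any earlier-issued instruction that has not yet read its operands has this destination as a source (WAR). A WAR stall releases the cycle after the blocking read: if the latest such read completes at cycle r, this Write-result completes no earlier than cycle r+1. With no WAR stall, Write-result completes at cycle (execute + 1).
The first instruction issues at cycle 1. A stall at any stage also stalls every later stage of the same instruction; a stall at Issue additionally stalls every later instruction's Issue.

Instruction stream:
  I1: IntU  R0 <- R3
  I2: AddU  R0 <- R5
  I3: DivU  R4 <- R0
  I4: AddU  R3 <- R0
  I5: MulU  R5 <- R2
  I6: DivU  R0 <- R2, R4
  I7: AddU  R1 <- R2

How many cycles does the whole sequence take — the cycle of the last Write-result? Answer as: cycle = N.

cycle = 28

c1: I1 issues→IntU
c2: I1 reads
c3: I1 exec-done
c4: I1 writes R0
c5: I2 issues→AddU
c6: I2 reads; I3 issues→DivU
c8: I2 exec-done
c9: I2 writes R0
c10: I3 reads; I4 issues→AddU
c11: I4 reads; I5 issues→MulU
c12: I5 reads
c13: I4 exec-done
c14: I4 writes R3
c15: I5 exec-done
c16: I5 writes R5
c17: I3 exec-done
c18: I3 writes R4
c19: I6 issues→DivU
c20: I6 reads; I7 issues→AddU
c21: I7 reads
c23: I7 exec-done
c24: I7 writes R1
c27: I6 exec-done
c28: I6 writes R0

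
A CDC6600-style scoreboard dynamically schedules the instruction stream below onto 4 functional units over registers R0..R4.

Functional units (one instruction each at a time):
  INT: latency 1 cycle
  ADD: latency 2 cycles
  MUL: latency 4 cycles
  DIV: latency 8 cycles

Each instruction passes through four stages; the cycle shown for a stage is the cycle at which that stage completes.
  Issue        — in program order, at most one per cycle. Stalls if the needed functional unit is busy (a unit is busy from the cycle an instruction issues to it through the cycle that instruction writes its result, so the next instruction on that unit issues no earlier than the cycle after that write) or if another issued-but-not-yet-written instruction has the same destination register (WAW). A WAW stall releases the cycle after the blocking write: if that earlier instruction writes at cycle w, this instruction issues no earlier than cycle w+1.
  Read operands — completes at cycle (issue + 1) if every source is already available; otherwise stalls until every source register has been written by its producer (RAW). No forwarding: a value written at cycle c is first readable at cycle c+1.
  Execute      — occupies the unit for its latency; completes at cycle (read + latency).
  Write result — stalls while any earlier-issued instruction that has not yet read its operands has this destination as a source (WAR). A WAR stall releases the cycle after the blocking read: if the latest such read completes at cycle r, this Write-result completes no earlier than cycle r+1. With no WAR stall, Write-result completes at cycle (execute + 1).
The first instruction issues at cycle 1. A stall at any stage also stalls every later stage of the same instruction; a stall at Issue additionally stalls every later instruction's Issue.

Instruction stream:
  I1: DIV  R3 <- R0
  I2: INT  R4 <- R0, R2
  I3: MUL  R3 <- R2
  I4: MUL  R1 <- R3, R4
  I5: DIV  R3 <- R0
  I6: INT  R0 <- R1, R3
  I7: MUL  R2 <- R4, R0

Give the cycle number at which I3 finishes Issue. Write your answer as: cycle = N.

cycle = 12

  I1 | 1 | 2 | 10 | 11
  I2 | 2 | 3 | 4 | 5
  I3 | 12 | 13 | 17 | 18   WAW R3: wait I1 write@11
  I4 | 19 | 20 | 24 | 25   struct: MUL busy until I3 writes@18
  I5 | 20 | 21 | 29 | 30
  I6 | 21 | 31 | 32 | 33   RAW R3: wait I5 write@30
  I7 | 26 | 34 | 38 | 39   struct: MUL busy until I4 writes@25 · RAW R0: wait I6 write@33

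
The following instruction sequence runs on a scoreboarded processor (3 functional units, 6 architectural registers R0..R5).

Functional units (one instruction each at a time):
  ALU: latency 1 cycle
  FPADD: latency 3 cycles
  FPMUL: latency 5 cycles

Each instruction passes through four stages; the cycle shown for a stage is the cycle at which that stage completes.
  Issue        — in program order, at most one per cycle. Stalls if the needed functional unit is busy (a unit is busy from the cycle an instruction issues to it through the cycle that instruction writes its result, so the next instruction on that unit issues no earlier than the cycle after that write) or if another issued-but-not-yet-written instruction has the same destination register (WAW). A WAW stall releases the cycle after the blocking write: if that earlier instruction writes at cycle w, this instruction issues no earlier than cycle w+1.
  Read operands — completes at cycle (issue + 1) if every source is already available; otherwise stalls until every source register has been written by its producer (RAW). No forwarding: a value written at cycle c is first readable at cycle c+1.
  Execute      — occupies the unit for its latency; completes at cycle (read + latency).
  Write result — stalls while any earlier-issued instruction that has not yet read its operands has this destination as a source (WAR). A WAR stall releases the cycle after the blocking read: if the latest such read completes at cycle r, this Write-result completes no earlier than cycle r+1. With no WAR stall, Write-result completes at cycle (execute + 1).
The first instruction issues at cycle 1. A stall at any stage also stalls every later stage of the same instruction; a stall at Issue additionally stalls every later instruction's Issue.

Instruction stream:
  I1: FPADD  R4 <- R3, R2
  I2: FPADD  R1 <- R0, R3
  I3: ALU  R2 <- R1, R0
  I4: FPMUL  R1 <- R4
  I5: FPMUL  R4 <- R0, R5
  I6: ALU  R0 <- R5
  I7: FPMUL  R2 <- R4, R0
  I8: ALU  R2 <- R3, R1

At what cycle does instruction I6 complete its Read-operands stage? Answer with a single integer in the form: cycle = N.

cycle = 23

c1: I1 issues→FPADD
c2: I1 reads
c5: I1 exec-done
c6: I1 writes R4
c7: I2 issues→FPADD
c8: I2 reads, I3 issues→ALU
c11: I2 exec-done
c12: I2 writes R1
c13: I3 reads, I4 issues→FPMUL
c14: I3 exec-done, I4 reads
c15: I3 writes R2
c19: I4 exec-done
c20: I4 writes R1
c21: I5 issues→FPMUL
c22: I5 reads, I6 issues→ALU
c23: I6 reads
c24: I6 exec-done
c25: I6 writes R0
c27: I5 exec-done
c28: I5 writes R4
c29: I7 issues→FPMUL
c30: I7 reads
c35: I7 exec-done
c36: I7 writes R2
c37: I8 issues→ALU
c38: I8 reads
c39: I8 exec-done
c40: I8 writes R2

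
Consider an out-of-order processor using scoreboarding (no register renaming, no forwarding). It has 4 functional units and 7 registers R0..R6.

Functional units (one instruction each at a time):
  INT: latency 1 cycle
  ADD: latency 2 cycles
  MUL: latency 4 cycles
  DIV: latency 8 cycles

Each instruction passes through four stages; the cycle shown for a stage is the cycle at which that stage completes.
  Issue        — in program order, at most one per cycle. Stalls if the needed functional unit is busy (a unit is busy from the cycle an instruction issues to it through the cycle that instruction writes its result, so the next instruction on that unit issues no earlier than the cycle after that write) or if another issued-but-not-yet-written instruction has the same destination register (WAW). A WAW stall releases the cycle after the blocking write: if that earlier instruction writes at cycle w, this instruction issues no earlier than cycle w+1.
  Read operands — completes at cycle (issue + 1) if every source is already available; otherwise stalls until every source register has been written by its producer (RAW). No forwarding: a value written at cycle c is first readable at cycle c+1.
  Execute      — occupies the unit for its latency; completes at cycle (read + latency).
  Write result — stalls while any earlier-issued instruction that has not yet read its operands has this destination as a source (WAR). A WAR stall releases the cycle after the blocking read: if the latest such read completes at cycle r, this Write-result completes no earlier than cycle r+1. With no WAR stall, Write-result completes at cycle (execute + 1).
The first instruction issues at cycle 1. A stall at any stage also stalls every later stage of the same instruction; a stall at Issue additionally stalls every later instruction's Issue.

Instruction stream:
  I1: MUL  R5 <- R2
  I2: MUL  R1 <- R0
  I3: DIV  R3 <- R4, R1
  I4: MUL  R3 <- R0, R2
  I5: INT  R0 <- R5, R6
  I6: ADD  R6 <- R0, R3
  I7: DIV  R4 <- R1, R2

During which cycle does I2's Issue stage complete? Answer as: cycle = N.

cycle = 8

  I1 | 1 | 2 | 6 | 7
  I2 | 8 | 9 | 13 | 14   struct: MUL busy until I1 writes@7
  I3 | 9 | 15 | 23 | 24   RAW R1: wait I2 write@14
  I4 | 25 | 26 | 30 | 31   WAW R3: wait I3 write@24
  I5 | 26 | 27 | 28 | 29
  I6 | 27 | 32 | 34 | 35   RAW R3: wait I4 write@31
  I7 | 28 | 29 | 37 | 38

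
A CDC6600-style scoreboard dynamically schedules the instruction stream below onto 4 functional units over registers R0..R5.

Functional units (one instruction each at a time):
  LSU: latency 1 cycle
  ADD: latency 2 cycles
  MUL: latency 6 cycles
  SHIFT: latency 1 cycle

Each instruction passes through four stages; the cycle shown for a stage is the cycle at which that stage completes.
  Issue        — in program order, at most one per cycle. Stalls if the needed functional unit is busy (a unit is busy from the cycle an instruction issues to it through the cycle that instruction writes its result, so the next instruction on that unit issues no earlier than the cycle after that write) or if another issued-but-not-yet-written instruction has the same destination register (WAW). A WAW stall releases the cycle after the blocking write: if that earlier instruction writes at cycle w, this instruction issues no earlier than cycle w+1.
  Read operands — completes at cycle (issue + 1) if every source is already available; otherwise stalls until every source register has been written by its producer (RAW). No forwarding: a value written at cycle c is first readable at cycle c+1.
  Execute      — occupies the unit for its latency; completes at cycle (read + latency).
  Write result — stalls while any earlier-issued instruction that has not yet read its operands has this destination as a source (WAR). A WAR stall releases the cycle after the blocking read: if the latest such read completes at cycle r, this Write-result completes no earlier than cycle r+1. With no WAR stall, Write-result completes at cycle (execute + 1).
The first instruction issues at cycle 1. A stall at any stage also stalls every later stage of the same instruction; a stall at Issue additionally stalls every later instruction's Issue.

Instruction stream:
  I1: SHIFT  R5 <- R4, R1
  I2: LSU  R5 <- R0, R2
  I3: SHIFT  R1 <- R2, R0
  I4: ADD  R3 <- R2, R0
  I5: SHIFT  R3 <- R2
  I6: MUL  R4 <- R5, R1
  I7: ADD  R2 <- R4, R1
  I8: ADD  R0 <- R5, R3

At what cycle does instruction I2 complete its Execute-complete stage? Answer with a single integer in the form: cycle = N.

t=1  I1→SHIFT
t=2  I1 RO
t=3  I1 EX
t=4  I1 WR R5
t=5  I2→LSU
t=6  I2 RO | I3→SHIFT
t=7  I2 EX | I3 RO | I4→ADD
t=8  I2 WR R5 | I3 EX | I4 RO
t=9  I3 WR R1
t=10  I4 EX
t=11  I4 WR R3
t=12  I5→SHIFT
t=13  I5 RO | I6→MUL
t=14  I5 EX | I6 RO | I7→ADD
t=15  I5 WR R3
t=20  I6 EX
t=21  I6 WR R4
t=22  I7 RO
t=24  I7 EX
t=25  I7 WR R2
t=26  I8→ADD
t=27  I8 RO
t=29  I8 EX
t=30  I8 WR R0

cycle = 7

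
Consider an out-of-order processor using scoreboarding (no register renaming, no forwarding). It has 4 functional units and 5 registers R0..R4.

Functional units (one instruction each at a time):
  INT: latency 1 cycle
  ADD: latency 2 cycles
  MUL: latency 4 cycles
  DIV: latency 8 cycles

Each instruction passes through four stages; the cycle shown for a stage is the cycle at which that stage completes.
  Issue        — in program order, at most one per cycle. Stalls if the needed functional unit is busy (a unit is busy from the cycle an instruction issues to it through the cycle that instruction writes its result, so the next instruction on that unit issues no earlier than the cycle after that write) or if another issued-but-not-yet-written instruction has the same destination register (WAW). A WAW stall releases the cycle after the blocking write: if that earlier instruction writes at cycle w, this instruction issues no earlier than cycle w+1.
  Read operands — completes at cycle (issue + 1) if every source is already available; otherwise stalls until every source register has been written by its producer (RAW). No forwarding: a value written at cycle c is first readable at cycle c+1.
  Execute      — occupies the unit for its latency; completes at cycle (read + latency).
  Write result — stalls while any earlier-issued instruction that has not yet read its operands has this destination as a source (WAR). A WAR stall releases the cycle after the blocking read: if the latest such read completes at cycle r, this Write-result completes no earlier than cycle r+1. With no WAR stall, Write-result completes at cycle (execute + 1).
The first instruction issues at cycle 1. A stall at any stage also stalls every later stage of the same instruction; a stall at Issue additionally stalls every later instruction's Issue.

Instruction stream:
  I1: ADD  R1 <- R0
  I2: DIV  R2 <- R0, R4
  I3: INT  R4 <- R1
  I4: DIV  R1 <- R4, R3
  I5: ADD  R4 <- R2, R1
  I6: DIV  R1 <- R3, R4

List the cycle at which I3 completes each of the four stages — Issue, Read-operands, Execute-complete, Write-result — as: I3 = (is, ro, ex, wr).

I3 = (3, 6, 7, 8)

cycle 1: I1→ADD
cycle 2: I1 RO; I2→DIV
cycle 3: I2 RO; I3→INT
cycle 4: I1 EX
cycle 5: I1 WR R1
cycle 6: I3 RO
cycle 7: I3 EX
cycle 8: I3 WR R4
cycle 11: I2 EX
cycle 12: I2 WR R2
cycle 13: I4→DIV
cycle 14: I4 RO; I5→ADD
cycle 22: I4 EX
cycle 23: I4 WR R1
cycle 24: I5 RO; I6→DIV
cycle 26: I5 EX
cycle 27: I5 WR R4
cycle 28: I6 RO
cycle 36: I6 EX
cycle 37: I6 WR R1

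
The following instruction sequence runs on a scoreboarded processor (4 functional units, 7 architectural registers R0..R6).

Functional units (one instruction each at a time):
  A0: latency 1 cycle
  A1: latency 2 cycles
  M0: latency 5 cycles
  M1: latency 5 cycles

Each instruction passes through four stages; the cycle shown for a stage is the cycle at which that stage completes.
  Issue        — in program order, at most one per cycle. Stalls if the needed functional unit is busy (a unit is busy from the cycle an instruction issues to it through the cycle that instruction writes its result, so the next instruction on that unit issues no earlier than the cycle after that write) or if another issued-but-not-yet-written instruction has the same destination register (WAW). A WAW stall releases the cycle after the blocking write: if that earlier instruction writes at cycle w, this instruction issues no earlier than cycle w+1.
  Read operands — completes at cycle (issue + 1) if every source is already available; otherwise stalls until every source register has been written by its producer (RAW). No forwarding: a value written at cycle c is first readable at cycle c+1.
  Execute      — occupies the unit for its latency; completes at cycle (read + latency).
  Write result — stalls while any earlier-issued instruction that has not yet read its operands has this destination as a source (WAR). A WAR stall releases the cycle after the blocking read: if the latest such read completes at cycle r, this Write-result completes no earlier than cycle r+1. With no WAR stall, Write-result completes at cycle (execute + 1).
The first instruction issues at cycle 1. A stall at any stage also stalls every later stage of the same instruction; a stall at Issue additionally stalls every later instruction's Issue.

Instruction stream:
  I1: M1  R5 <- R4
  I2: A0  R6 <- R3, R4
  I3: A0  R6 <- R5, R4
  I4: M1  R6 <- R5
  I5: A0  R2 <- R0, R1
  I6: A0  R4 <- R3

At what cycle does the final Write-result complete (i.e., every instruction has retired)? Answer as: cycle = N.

cycle = 20

[1] I1 issues→M1
[2] I1 reads | I2 issues→A0
[3] I2 reads
[4] I2 exec-done
[5] I2 writes R6
[6] I3 issues→A0
[7] I1 exec-done
[8] I1 writes R5
[9] I3 reads
[10] I3 exec-done
[11] I3 writes R6
[12] I4 issues→M1
[13] I4 reads | I5 issues→A0
[14] I5 reads
[15] I5 exec-done
[16] I5 writes R2
[17] I6 issues→A0
[18] I4 exec-done | I6 reads
[19] I4 writes R6 | I6 exec-done
[20] I6 writes R4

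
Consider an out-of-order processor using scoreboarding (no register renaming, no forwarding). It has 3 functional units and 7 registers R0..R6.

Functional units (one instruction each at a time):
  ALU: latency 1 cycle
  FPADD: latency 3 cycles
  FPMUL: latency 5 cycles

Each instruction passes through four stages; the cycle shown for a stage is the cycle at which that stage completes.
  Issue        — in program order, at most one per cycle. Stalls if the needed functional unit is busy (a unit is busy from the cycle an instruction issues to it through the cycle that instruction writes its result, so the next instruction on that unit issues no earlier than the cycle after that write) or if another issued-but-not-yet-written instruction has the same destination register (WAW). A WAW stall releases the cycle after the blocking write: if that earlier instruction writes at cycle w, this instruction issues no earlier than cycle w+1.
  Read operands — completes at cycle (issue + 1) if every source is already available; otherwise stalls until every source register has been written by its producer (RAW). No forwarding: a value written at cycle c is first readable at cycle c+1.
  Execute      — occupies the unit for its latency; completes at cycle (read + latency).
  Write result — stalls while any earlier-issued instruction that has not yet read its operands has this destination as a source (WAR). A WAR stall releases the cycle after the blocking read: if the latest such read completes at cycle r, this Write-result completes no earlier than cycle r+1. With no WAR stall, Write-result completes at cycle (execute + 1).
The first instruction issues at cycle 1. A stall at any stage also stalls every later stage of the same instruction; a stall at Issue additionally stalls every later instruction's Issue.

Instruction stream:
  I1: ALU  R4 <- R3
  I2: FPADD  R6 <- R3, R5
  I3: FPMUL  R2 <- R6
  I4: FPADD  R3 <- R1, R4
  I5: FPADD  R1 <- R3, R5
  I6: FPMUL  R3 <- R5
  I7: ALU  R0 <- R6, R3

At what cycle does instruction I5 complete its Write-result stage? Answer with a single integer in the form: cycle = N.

cycle = 19

t=1  issue I1 (ALU)
t=2  I1 read-ops, issue I2 (FPADD)
t=3  I1 finished on ALU, I2 read-ops, issue I3 (FPMUL)
t=4  I1→R4
t=6  I2 finished on FPADD
t=7  I2→R6
t=8  I3 read-ops, issue I4 (FPADD)
t=9  I4 read-ops
t=12  I4 finished on FPADD
t=13  I3 finished on FPMUL, I4→R3
t=14  I3→R2, issue I5 (FPADD)
t=15  I5 read-ops, issue I6 (FPMUL)
t=16  I6 read-ops, issue I7 (ALU)
t=18  I5 finished on FPADD
t=19  I5→R1
t=21  I6 finished on FPMUL
t=22  I6→R3
t=23  I7 read-ops
t=24  I7 finished on ALU
t=25  I7→R0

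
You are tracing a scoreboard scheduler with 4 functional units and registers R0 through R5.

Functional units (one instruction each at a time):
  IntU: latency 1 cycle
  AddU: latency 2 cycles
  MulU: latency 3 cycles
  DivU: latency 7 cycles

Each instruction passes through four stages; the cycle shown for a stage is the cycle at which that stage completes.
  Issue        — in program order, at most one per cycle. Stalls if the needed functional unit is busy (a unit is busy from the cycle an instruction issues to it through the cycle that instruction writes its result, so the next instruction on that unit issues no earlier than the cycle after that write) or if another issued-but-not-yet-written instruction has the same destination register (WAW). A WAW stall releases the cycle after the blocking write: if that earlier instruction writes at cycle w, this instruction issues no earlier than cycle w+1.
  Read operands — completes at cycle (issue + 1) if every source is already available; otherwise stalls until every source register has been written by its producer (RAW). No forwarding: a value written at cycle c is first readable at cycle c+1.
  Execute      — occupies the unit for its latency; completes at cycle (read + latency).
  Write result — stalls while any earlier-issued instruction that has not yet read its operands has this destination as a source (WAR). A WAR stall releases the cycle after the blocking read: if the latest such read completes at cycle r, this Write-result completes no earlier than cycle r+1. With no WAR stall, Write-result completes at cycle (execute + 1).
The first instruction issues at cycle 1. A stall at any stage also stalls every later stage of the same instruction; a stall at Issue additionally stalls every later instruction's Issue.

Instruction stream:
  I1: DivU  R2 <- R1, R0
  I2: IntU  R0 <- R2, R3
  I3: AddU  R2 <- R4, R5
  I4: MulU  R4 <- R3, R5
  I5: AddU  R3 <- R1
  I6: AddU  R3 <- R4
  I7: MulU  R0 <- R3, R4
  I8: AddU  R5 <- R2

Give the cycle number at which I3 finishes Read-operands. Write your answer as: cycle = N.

cycle = 12

I1 -> (1, 2, 9, 10)
I2 -> (2, 11, 12, 13)  // RAW R2: wait I1 write@10
I3 -> (11, 12, 14, 15)  // WAW R2: wait I1 write@10
I4 -> (12, 13, 16, 17)
I5 -> (16, 17, 19, 20)  // struct: AddU busy until I3 writes@15
I6 -> (21, 22, 24, 25)  // struct: AddU busy until I5 writes@20
I7 -> (22, 26, 29, 30)  // RAW R3: wait I6 write@25
I8 -> (26, 27, 29, 30)  // struct: AddU busy until I6 writes@25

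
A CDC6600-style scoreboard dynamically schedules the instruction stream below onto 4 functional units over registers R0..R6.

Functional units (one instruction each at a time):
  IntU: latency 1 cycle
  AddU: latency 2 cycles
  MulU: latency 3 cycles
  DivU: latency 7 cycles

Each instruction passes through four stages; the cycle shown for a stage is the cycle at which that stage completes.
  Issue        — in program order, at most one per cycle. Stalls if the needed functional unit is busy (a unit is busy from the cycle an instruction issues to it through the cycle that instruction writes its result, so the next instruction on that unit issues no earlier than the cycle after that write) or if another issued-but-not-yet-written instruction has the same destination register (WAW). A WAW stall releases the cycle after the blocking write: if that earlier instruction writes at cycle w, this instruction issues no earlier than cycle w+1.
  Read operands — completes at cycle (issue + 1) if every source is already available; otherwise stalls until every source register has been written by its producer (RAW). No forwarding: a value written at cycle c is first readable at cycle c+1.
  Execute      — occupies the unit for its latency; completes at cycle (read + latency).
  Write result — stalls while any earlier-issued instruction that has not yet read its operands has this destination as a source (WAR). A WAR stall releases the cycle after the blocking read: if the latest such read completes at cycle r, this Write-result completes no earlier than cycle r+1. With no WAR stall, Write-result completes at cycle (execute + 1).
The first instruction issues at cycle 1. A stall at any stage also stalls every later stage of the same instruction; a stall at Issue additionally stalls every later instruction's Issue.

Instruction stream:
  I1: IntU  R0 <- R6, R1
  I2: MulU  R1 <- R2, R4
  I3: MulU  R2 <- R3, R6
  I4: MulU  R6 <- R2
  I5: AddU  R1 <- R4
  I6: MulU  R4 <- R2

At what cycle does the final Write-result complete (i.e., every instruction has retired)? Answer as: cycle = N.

cycle = 25

t=1  I1 dispatched to IntU
t=2  I1 operands ready | I2 dispatched to MulU
t=3  I1 complete | I2 operands ready
t=4  R0←I1
t=6  I2 complete
t=7  R1←I2
t=8  I3 dispatched to MulU
t=9  I3 operands ready
t=12  I3 complete
t=13  R2←I3
t=14  I4 dispatched to MulU
t=15  I4 operands ready | I5 dispatched to AddU
t=16  I5 operands ready
t=18  I4 complete | I5 complete
t=19  R6←I4 | R1←I5
t=20  I6 dispatched to MulU
t=21  I6 operands ready
t=24  I6 complete
t=25  R4←I6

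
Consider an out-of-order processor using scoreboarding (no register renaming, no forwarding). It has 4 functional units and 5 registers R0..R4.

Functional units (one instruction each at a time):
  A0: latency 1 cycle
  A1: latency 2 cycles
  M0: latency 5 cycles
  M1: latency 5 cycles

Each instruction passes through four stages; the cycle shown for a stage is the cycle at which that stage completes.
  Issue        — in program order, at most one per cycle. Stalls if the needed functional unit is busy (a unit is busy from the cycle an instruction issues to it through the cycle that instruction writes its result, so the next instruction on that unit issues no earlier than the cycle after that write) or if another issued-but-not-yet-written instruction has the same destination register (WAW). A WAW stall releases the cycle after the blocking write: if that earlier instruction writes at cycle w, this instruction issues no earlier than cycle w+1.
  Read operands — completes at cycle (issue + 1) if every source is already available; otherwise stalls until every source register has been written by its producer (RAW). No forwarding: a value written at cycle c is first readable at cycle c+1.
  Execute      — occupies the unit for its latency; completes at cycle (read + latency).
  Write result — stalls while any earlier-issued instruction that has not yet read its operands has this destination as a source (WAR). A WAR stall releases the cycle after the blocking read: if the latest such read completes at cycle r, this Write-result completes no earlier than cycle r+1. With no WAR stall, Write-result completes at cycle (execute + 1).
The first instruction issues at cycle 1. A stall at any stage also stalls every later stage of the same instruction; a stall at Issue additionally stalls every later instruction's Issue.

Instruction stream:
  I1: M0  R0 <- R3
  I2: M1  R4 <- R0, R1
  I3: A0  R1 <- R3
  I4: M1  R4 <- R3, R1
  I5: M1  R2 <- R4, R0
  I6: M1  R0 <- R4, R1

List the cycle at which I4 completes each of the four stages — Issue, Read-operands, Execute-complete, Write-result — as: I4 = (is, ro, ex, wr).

cycle 1: I1→M0
cycle 2: I1 RO; I2→M1
cycle 3: I3→A0
cycle 4: I3 RO
cycle 5: I3 EX
cycle 7: I1 EX
cycle 8: I1 WR R0
cycle 9: I2 RO
cycle 10: I3 WR R1
cycle 14: I2 EX
cycle 15: I2 WR R4
cycle 16: I4→M1
cycle 17: I4 RO
cycle 22: I4 EX
cycle 23: I4 WR R4
cycle 24: I5→M1
cycle 25: I5 RO
cycle 30: I5 EX
cycle 31: I5 WR R2
cycle 32: I6→M1
cycle 33: I6 RO
cycle 38: I6 EX
cycle 39: I6 WR R0

I4 = (16, 17, 22, 23)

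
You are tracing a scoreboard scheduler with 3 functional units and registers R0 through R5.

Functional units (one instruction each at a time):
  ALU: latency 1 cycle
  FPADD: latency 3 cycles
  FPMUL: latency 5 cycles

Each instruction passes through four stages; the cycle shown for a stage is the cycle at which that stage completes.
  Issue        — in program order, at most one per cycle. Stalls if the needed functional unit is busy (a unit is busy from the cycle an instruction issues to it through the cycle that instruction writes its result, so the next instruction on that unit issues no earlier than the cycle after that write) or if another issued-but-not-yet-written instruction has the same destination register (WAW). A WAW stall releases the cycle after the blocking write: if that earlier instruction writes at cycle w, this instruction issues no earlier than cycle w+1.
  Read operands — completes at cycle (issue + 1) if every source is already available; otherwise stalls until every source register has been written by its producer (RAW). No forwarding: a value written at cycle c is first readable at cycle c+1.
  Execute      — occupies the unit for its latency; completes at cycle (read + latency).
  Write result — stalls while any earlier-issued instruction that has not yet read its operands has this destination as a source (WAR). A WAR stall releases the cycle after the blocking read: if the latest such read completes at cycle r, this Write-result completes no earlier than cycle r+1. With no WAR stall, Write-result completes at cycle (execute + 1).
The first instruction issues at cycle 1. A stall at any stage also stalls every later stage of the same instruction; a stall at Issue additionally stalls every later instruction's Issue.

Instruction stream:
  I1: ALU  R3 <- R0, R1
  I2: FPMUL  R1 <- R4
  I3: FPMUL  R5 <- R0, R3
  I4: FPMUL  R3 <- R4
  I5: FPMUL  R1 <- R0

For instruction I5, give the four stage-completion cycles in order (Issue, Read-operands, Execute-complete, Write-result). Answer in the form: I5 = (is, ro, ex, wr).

I5 = (26, 27, 32, 33)

[I1] 1/2/3/4
[I2] 2/3/8/9
[I3] 10/11/16/17  (struct: FPMUL busy until I2 writes@9)
[I4] 18/19/24/25  (struct: FPMUL busy until I3 writes@17)
[I5] 26/27/32/33  (struct: FPMUL busy until I4 writes@25)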